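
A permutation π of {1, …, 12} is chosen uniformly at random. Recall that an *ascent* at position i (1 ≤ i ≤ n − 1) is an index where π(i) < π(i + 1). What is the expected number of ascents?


Write X = Σ X_I over i = 1, …, 11, with X_I the indicator of one ascent.
There are 11 indicators.
For each fixed i, the pair (π(i), π(i+1)) is a uniformly random ordered pair of distinct values from {1, …, 12}; by symmetry P[π(i) < π(i+1)] = 1/2.
By linearity: E[X] = 11 · (1/2) = (12 − 1) · (1/2) = 11/2 ≈ 5.50000.

E[X] = 11/2 = 5.50000.


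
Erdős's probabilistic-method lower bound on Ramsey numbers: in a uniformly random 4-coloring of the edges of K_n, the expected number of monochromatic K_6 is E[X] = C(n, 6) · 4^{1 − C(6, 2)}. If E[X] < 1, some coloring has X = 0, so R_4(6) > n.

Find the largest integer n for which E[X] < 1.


We need C(n, 6) · 4^{1 − 15} < 1, i.e. C(n, 6) < 4^{15 − 1} = 268435456.
Check values of n near the boundary:
  n = 77: C(77, 6) = 237093780; 237093780 < 268435456? YES
  n = 78: C(78, 6) = 256851595; 256851595 < 268435456? YES
  n = 79: C(79, 6) = 277962685; 277962685 < 268435456? NO
The largest n with C(n, 6) < 268435456 is n = 78 (where E[X] = 256851595/268435456 ≈ 0.9568). Hence R_4(6) > 78, i.e. R_4(6) ≥ 79.

Largest n = 78; hence R_4(6) > 78.


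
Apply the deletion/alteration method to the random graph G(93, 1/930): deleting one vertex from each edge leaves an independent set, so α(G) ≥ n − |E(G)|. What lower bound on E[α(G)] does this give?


E[|E(G)|] = C(93, 2)·p = 4278 · (1/930) = 23/5.
E[α(G)] ≥ n − E[|E(G)|] = 93 − 23/5 = 442/5.
Numerically: ≈ 88.400.
(This is only a lower bound; the true E[α(G)] may be larger.)

E[α(G)] ≥ 442/5 ≈ 88.400.


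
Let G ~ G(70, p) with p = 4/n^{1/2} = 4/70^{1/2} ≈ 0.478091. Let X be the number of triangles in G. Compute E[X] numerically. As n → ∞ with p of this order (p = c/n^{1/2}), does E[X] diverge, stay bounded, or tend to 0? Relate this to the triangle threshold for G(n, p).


Number of potential triangles: C(70, 3) = 54740.
Each occurs with probability p³ ≈ (0.478091)³ ≈ 1.09278044e-01.
By linearity: E[X] = C(70, 3)·p³ ≈ 54740 · 1.09278044e-01 ≈ 5981.880144.
Since α = 1/2 < 1, p = c/n^{1/2} ≫ 1/n is above the triangle threshold p ~ 1/n. Asymptotically E[X] ~ (c³/6)·n^{3(1−α)} = (4³/6)·n^{1.5} → ∞; triangles are abundant w.h.p.

E[X] ≈ 5981.880144; in regime p = Θ(1/n^{1/2}) E[X] diverges (above the triangle threshold p ~ 1/n).


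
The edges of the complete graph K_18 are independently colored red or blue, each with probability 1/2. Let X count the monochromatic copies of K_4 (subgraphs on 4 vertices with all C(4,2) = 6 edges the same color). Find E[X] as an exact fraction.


Let X = Σ_S X_S over the C(18, 4) = 3060 subsets S of size 4, where X_S = 1 if the K_4 on S is monochromatic.
For a fixed S, the K_4 on S has C(4, 2) = 6 edges. P[all 6 edges red] = (1/2)^6, and likewise for blue, so P[monochromatic] = 2·(1/2)^6 = 2^{1 − 6} = 1/32.
By linearity: E[X] = C(18, 4) · 2^{1 − 6} = 3060 · 1/32 = 765/8.
Numerically: E[X] ≈ 95.625000.

E[X] = C(18,4)·2^(1−C(4,2)) = 765/8 ≈ 95.625000.


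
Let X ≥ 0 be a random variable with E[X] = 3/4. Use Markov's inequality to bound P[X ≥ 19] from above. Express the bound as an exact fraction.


μ = E[X] = 3/4, a = 19.
Markov: P[X ≥ 19] ≤ μ/a = (3/4)/19 = 3/76.
Numerically: ≈ 0.039474.
(Since a = 19 > μ = 0.750000, the bound 3/76 is < 1 and informative.)

P[X ≥ 19] ≤ 3/76 ≈ 0.039474.


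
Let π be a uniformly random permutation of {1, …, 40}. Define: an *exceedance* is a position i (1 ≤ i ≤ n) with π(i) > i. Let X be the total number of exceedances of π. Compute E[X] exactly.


Write X = Σ_{i=1}^{40} X_i, where X_i = 1_{π(i) > i}.
For each fixed i, π(i) is uniform over {1, …, 40} (marginal of a uniform permutation), so P[π(i) > i] = (n − i)/n. Summing: Σ_{i=1}^{40} (n − i)/n = (0 + 1 + … + 39)/40 = 40(40 − 1)/(2·40) = (40 − 1)/2.
Hence E[X] = Σ_{i=1}^{40} (40 − i)/40 = 39/2 ≈ 19.50000.

E[X] = 39/2 = 19.50000.


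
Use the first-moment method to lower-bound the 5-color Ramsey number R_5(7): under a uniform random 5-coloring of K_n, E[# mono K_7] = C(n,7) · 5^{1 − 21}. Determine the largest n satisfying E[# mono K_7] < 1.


We need C(n, 7) · 5^{1 − 21} < 1, i.e. C(n, 7) < 5^{21 − 1} = 95367431640625.
Check values of n near the boundary:
  n = 335: C(335, 7) = 88202498238195; 88202498238195 < 95367431640625? YES
  n = 336: C(336, 7) = 90079147136880; 90079147136880 < 95367431640625? YES
  n = 337: C(337, 7) = 91989916924632; 91989916924632 < 95367431640625? YES
  n = 338: C(338, 7) = 93935323022736; 93935323022736 < 95367431640625? YES
  n = 339: C(339, 7) = 95915887062372; 95915887062372 < 95367431640625? NO
  n = 340: C(340, 7) = 97932136940560; 97932136940560 < 95367431640625? NO
  n = 341: C(341, 7) = 99984606876440; 99984606876440 < 95367431640625? NO
The largest n with C(n, 7) < 95367431640625 is n = 338 (where E[X] = 93935323022736/95367431640625 ≈ 0.9849833). Hence R_5(7) > 338, i.e. R_5(7) ≥ 339.

Largest n = 338; hence R_5(7) > 338.


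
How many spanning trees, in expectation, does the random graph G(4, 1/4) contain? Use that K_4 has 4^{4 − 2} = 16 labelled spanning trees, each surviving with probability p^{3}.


K_4 has 4^{4 − 2} = 16 labelled spanning trees.
For each such spanning tree H, let X_H = 1 if all 3 edges of H are present in G. Then P[X_H = 1] = p^{3} = (1/4)^{3} = 1/64.
By linearity of expectation: E[X] = Σ_H E[X_H] = 16 · p^{3} = 16 · 1/64 = 1/4.
Numerically: E[X] ≈ 0.25.

E[X] = 16 · (1/4)^{3} = 1/4 ≈ 0.25.


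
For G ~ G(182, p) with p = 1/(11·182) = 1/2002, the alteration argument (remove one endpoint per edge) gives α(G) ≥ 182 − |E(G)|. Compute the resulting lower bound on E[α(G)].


E[|E(G)|] = C(182, 2)·p = 16471 · (1/2002) = 181/22.
E[α(G)] ≥ n − E[|E(G)|] = 182 − 181/22 = 3823/22.
Numerically: ≈ 173.773.
(This is only a lower bound; the true E[α(G)] may be larger.)

E[α(G)] ≥ 3823/22 ≈ 173.773.


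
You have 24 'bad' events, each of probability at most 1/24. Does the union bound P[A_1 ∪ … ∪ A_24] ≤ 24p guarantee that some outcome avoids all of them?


Union bound: P[∪_{i=1}^{24} A_i] ≤ Σ_i P[A_i] ≤ 24·p = 24·(1/24) = 1.
Numerically: 1 ≈ 1.000000.
Is 1 < 1? NO.
Since the bound 1 is ≥ 1, the union bound is uninformative here; it does NOT by itself certify existence.

24·p = 1 ≈ 1.000000; existence NOT certified by the union bound.


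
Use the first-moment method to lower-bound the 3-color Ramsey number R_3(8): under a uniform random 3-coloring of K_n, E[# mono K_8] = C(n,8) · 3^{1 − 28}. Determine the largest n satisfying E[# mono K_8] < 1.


We need C(n, 8) · 3^{1 − 28} < 1, i.e. C(n, 8) < 3^{28 − 1} = 7625597484987.
Check values of n near the boundary:
  n = 154: C(154, 8) = 6521818990995; 6521818990995 < 7625597484987? YES
  n = 155: C(155, 8) = 6876747915675; 6876747915675 < 7625597484987? YES
  n = 156: C(156, 8) = 7248464019225; 7248464019225 < 7625597484987? YES
  n = 157: C(157, 8) = 7637643295425; 7637643295425 < 7625597484987? NO
  n = 158: C(158, 8) = 8044984271181; 8044984271181 < 7625597484987? NO
The largest n with C(n, 8) < 7625597484987 is n = 156 (where E[X] = 805384891025/847288609443 ≈ 0.950544). Hence R_3(8) > 156, i.e. R_3(8) ≥ 157.

Largest n = 156; hence R_3(8) > 156.


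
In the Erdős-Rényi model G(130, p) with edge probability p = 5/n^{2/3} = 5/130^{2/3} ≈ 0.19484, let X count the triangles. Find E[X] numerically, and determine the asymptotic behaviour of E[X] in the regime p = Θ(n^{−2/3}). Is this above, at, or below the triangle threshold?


Number of potential triangles: C(130, 3) = 357760.
Each occurs with probability p³ ≈ (0.19484)³ ≈ 7.3964497e-03.
By linearity: E[X] = C(130, 3)·p³ ≈ 357760 · 7.3964497e-03 ≈ 2646.15385.
Since α = 2/3 < 1, p = c/n^{2/3} ≫ 1/n is above the triangle threshold p ~ 1/n. Asymptotically E[X] ~ (c³/6)·n^{3(1−α)} = (5³/6)·n^{1} → ∞; triangles are abundant w.h.p.

E[X] ≈ 2646.15385; in regime p = Θ(1/n^{2/3}) E[X] diverges (above the triangle threshold p ~ 1/n).


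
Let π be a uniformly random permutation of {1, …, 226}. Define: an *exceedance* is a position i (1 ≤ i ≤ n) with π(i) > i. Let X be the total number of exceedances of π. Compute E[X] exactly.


Write X = Σ_{i=1}^{226} X_i, where X_i = 1_{π(i) > i}.
For each fixed i, π(i) is uniform over {1, …, 226} (marginal of a uniform permutation), so P[π(i) > i] = (n − i)/n. Summing: Σ_{i=1}^{226} (n − i)/n = (0 + 1 + … + 225)/226 = 226(226 − 1)/(2·226) = (226 − 1)/2.
Hence E[X] = Σ_{i=1}^{226} (226 − i)/226 = 225/2 ≈ 112.50000.

E[X] = 225/2 = 112.50000.


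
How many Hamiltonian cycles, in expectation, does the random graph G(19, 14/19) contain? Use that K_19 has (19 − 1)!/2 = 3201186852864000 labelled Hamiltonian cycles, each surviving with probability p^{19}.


K_19 has (19 − 1)!/2 = 3201186852864000 labelled Hamiltonian cycles.
For each such Hamiltonian cycle H, let X_H = 1 if all 19 edges of H are present in G. Then P[X_H = 1] = p^{19} = (14/19)^{19} = 5976303958948914397184/1978419655660313589123979.
By linearity: E[X] = Σ_H E[X_H] = 3201186852864000 · p^{19} = 3201186852864000 · 5976303958948914397184/1978419655660313589123979 = 19131265662106339128470788663934976000/1978419655660313589123979.
Numerically: E[X] ≈ 9.67e+12.

E[X] = 3201186852864000 · (14/19)^{19} = 19131265662106339128470788663934976000/1978419655660313589123979 ≈ 9.67e+12.


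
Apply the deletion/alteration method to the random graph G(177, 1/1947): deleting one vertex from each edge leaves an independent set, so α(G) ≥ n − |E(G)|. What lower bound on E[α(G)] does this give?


E[|E(G)|] = C(177, 2)·p = 15576 · (1/1947) = 8.
E[α(G)] ≥ n − E[|E(G)|] = 177 − 8 = 169.
Numerically: ≈ 169.000.
(This is only a lower bound; the true E[α(G)] may be larger.)

E[α(G)] ≥ 169 ≈ 169.000.


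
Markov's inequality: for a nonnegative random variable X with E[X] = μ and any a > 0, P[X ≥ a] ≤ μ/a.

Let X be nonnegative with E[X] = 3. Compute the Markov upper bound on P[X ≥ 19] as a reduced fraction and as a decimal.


μ = E[X] = 3, a = 19.
Markov: P[X ≥ 19] ≤ μ/a = (3)/19 = 3/19.
Numerically: ≈ 0.158.
(Since a = 19 > μ = 3.000, the bound 3/19 is < 1 and informative.)

P[X ≥ 19] ≤ 3/19 ≈ 0.158.


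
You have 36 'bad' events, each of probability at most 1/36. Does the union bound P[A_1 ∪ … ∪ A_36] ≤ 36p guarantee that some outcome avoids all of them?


Union bound: P[∪_{i=1}^{36} A_i] ≤ Σ_i P[A_i] ≤ 36·p = 36·(1/36) = 1.
Numerically: 1 ≈ 1.0000000.
Is 1 < 1? NO.
Since the bound 1 is ≥ 1, the union bound is uninformative here; it does NOT by itself certify existence.

36·p = 1 ≈ 1.0000000; existence NOT certified by the union bound.


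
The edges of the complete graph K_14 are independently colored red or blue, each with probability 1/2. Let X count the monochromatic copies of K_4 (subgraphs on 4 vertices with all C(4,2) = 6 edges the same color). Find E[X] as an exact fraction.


Let X = Σ_S X_S over the C(14, 4) = 1001 subsets S of size 4, where X_S = 1 if the K_4 on S is monochromatic.
For a fixed S, the K_4 on S has C(4, 2) = 6 edges. P[all 6 edges red] = (1/2)^6, and likewise for blue, so P[monochromatic] = 2·(1/2)^6 = 2^{1 − 6} = 1/32.
Summing: E[X] = C(14, 4) · 2^{1 − 6} = 1001 · 1/32 = 1001/32.
Numerically: E[X] ≈ 31.281.

E[X] = C(14,4)·2^(1−C(4,2)) = 1001/32 ≈ 31.281.


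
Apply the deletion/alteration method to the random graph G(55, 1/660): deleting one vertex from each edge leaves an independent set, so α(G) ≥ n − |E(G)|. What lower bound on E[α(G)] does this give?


E[|E(G)|] = C(55, 2)·p = 1485 · (1/660) = 9/4.
E[α(G)] ≥ n − E[|E(G)|] = 55 − 9/4 = 211/4.
Numerically: ≈ 52.7500.
(This is only a lower bound; the true E[α(G)] may be larger.)

E[α(G)] ≥ 211/4 ≈ 52.7500.


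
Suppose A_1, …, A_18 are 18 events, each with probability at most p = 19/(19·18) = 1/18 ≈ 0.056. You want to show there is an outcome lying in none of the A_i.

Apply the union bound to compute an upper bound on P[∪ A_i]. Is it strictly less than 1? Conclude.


Union bound: P[∪_{i=1}^{18} A_i] ≤ Σ_i P[A_i] ≤ 18·p = 18·(1/18) = 1.
Numerically: 1 ≈ 1.000.
Is 1 < 1? NO.
Since the bound 1 is ≥ 1, the union bound is uninformative here; it does NOT by itself certify existence.

18·p = 1 ≈ 1.000; existence NOT certified by the union bound.


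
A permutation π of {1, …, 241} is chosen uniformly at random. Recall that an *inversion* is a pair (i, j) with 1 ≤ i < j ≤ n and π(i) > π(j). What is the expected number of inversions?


Write X = Σ X_I over the C(241, 2) = 28920 pairs i < j, with X_I the indicator of one inversion.
There are 28920 indicators.
For each fixed pair i < j, the values π(i) and π(j) are two distinct elements of {1, …, 241} in uniformly random order; by symmetry P[π(i) > π(j)] = 1/2.
By linearity: E[X] = 28920 · (1/2) = C(241, 2) · (1/2) = 28920/2 = 14460 ≈ 14460.0000.

E[X] = 14460 = 14460.0000.


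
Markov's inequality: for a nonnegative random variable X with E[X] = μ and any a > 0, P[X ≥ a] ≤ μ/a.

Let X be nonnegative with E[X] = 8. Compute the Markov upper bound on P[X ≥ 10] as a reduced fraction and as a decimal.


μ = E[X] = 8, a = 10.
Markov: P[X ≥ 10] ≤ μ/a = (8)/10 = 4/5.
Numerically: ≈ 0.80000.
(Since a = 10 > μ = 8.00000, the bound 4/5 is < 1 and informative.)

P[X ≥ 10] ≤ 4/5 ≈ 0.80000.


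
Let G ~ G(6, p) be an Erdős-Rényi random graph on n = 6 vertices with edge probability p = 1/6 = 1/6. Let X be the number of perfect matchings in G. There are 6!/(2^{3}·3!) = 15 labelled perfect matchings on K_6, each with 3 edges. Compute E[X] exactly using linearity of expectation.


K_6 has 6!/(2^{3}·3!) = 15 labelled perfect matchings.
For each such perfect matching H, let X_H = 1 if all 3 edges of H are present in G. Then P[X_H = 1] = p^{3} = (1/6)^{3} = 1/216.
Summing the indicators: E[X] = Σ_H E[X_H] = 15 · p^{3} = 15 · 1/216 = 5/72.
Numerically: E[X] ≈ 0.0694.

E[X] = 15 · (1/6)^{3} = 5/72 ≈ 0.0694.


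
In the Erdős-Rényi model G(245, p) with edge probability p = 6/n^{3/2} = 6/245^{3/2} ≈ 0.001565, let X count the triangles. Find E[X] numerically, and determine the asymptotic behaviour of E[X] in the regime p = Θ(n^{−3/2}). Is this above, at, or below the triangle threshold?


Number of potential triangles: C(245, 3) = 2421090.
Each occurs with probability p³ ≈ (0.001565)³ ≈ 3.830067e-09.
By linearity: E[X] = C(245, 3)·p³ ≈ 2421090 · 3.830067e-09 ≈ 0.0093.
Since α = 3/2 > 1, p = c/n^{3/2} = o(1/n) is below the triangle threshold p ~ 1/n. Asymptotically E[X] ~ (c³/6)·n^{3(1−α)} = (6³/6)·n^{-1.5} → 0, so by Markov's inequality G has no triangles w.h.p.

E[X] ≈ 0.0093; in regime p = Θ(1/n^{3/2}) E[X] tends to 0 (below the triangle threshold p ~ 1/n).


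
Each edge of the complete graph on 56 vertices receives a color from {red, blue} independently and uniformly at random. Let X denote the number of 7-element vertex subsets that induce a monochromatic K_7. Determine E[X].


Let X = Σ_S X_S over the C(56, 7) = 231917400 subsets S of size 7, where X_S = 1 if the K_7 on S is monochromatic.
For a fixed S, the K_7 on S has C(7, 2) = 21 edges. P[all 21 edges red] = (1/2)^21, and likewise for blue, so P[monochromatic] = 2·(1/2)^21 = 2^{1 − 21} = 1/1048576.
By linearity of expectation: E[X] = C(56, 7) · 2^{1 − 21} = 231917400 · 1/1048576 = 28989675/131072.
Numerically: E[X] ≈ 221.17367.

E[X] = C(56,7)·2^(1−C(7,2)) = 28989675/131072 ≈ 221.17367.


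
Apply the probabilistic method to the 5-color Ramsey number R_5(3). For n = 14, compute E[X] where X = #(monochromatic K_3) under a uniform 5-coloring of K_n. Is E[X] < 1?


E[X] = C(14, 3) · 5^{1 − 3} = 364 · 5^{−2} = 364/25.
As a reduced fraction: E[X] = 364/25 ≈ 14.560.
Is E[X] < 1? NO.
Since E[X] ≥ 1, the first-moment bound is inconclusive at n = 14; it does NOT by itself certify R_5(3) > 14.

E[X] = 364/25 ≈ 14.560; E[X] ≥ 1; first-moment method inconclusive here.


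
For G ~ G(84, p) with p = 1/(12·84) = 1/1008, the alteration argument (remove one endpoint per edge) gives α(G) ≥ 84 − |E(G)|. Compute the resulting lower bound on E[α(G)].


E[|E(G)|] = C(84, 2)·p = 3486 · (1/1008) = 83/24.
E[α(G)] ≥ n − E[|E(G)|] = 84 − 83/24 = 1933/24.
Numerically: ≈ 80.5417.
(This is only a lower bound; the true E[α(G)] may be larger.)

E[α(G)] ≥ 1933/24 ≈ 80.5417.


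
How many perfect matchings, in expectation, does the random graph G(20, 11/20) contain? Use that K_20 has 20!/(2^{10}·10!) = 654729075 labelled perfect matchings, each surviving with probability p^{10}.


K_20 has 20!/(2^{10}·10!) = 654729075 labelled perfect matchings.
For each such perfect matching H, let X_H = 1 if all 10 edges of H are present in G. Then P[X_H = 1] = p^{10} = (11/20)^{10} = 25937424601/10240000000000.
By linearity of expectation: E[X] = Σ_H E[X_H] = 654729075 · p^{10} = 654729075 · 25937424601/10240000000000 = 679279440675798963/409600000000.
Numerically: E[X] ≈ 1.6584e+06.

E[X] = 654729075 · (11/20)^{10} = 679279440675798963/409600000000 ≈ 1.6584e+06.


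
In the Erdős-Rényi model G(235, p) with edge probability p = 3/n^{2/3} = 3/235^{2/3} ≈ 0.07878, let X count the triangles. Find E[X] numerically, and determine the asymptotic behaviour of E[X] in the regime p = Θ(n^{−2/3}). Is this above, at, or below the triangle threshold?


Number of potential triangles: C(235, 3) = 2135445.
Each occurs with probability p³ ≈ (0.07878)³ ≈ 4.889090e-04.
By linearity: E[X] = C(235, 3)·p³ ≈ 2135445 · 4.889090e-04 ≈ 1044.0383.
Since α = 2/3 < 1, p = c/n^{2/3} ≫ 1/n is above the triangle threshold p ~ 1/n. Asymptotically E[X] ~ (c³/6)·n^{3(1−α)} = (3³/6)·n^{1} → ∞; triangles are abundant w.h.p.

E[X] ≈ 1044.0383; in regime p = Θ(1/n^{2/3}) E[X] diverges (above the triangle threshold p ~ 1/n).


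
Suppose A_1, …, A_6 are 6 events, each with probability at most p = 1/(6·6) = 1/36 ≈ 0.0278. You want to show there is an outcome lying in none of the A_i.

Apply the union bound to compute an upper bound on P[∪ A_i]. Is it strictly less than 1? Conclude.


Union bound: P[∪_{i=1}^{6} A_i] ≤ Σ_i P[A_i] ≤ 6·p = 6·(1/36) = 1/6.
Numerically: 1/6 ≈ 0.1667.
Is 1/6 < 1? YES.
Since P[∪ A_i] ≤ 1/6 < 1, the complement has P[∩ A_i^c] ≥ 1 − 1/6 = 5/6 > 0, so some outcome avoids every A_i.

6·p = 1/6 ≈ 0.1667; existence CERTIFIED by the union bound.


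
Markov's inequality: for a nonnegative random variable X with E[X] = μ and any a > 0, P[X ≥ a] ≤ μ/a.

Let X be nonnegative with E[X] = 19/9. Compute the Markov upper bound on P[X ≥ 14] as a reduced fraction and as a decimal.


μ = E[X] = 19/9, a = 14.
Markov: P[X ≥ 14] ≤ μ/a = (19/9)/14 = 19/126.
Numerically: ≈ 0.150794.
(Since a = 14 > μ = 2.111111, the bound 19/126 is < 1 and informative.)

P[X ≥ 14] ≤ 19/126 ≈ 0.150794.


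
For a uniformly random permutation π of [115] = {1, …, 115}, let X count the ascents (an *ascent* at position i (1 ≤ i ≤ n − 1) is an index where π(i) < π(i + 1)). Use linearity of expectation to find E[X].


Write X = Σ X_I over i = 1, …, 114, with X_I the indicator of one ascent.
There are 114 indicators.
For each fixed i, the pair (π(i), π(i+1)) is a uniformly random ordered pair of distinct values from {1, …, 115}; by symmetry P[π(i) < π(i+1)] = 1/2.
By linearity: E[X] = 114 · (1/2) = (115 − 1) · (1/2) = 57 ≈ 57.000000.

E[X] = 57 = 57.000000.


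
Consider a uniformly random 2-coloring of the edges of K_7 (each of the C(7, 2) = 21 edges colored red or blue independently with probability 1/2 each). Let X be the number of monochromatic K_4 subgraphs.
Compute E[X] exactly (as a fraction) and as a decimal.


Let X = Σ_S X_S over the C(7, 4) = 35 subsets S of size 4, where X_S = 1 if the K_4 on S is monochromatic.
For a fixed S, the K_4 on S has C(4, 2) = 6 edges. P[all 6 edges red] = (1/2)^6, and likewise for blue, so P[monochromatic] = 2·(1/2)^6 = 2^{1 − 6} = 1/32.
Summing: E[X] = C(7, 4) · 2^{1 − 6} = 35 · 1/32 = 35/32.
Numerically: E[X] ≈ 1.0938.

E[X] = C(7,4)·2^(1−C(4,2)) = 35/32 ≈ 1.0938.


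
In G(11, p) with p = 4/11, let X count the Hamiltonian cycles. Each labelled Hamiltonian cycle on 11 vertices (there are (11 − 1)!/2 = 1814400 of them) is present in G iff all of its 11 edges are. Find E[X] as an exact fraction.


K_11 has (11 − 1)!/2 = 1814400 labelled Hamiltonian cycles.
For each such Hamiltonian cycle H, let X_H = 1 if all 11 edges of H are present in G. Then P[X_H = 1] = p^{11} = (4/11)^{11} = 4194304/285311670611.
Summing the indicators: E[X] = Σ_H E[X_H] = 1814400 · p^{11} = 1814400 · 4194304/285311670611 = 7610145177600/285311670611.
Numerically: E[X] ≈ 26.6731.

E[X] = 1814400 · (4/11)^{11} = 7610145177600/285311670611 ≈ 26.6731.


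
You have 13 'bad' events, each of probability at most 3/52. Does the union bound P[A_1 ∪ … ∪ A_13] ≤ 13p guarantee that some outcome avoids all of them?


Union bound: P[∪_{i=1}^{13} A_i] ≤ Σ_i P[A_i] ≤ 13·p = 13·(3/52) = 3/4.
Numerically: 3/4 ≈ 0.750000.
Is 3/4 < 1? YES.
Since P[∪ A_i] ≤ 3/4 < 1, the complement has P[∩ A_i^c] ≥ 1 − 3/4 = 1/4 > 0, so some outcome avoids every A_i.

13·p = 3/4 ≈ 0.750000; existence CERTIFIED by the union bound.


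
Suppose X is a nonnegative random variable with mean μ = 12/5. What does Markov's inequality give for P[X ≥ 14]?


μ = E[X] = 12/5, a = 14.
Markov: P[X ≥ 14] ≤ μ/a = (12/5)/14 = 6/35.
Numerically: ≈ 0.171429.
(Since a = 14 > μ = 2.400000, the bound 6/35 is < 1 and informative.)

P[X ≥ 14] ≤ 6/35 ≈ 0.171429.


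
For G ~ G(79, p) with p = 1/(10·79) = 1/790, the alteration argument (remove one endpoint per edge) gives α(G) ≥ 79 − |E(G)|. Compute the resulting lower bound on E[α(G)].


E[|E(G)|] = C(79, 2)·p = 3081 · (1/790) = 39/10.
E[α(G)] ≥ n − E[|E(G)|] = 79 − 39/10 = 751/10.
Numerically: ≈ 75.10000.
(This is only a lower bound; the true E[α(G)] may be larger.)

E[α(G)] ≥ 751/10 ≈ 75.10000.


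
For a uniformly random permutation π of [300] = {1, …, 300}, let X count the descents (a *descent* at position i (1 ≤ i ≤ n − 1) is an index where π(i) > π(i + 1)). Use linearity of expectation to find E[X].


Write X = Σ X_I over i = 1, …, 299, with X_I the indicator of one descent.
There are 299 indicators.
For each fixed i, the pair (π(i), π(i+1)) is a uniformly random ordered pair of distinct values from {1, …, 300}; by symmetry P[π(i) > π(i+1)] = 1/2.
By linearity: E[X] = 299 · (1/2) = (300 − 1) · (1/2) = 299/2 ≈ 149.50000.

E[X] = 299/2 = 149.50000.


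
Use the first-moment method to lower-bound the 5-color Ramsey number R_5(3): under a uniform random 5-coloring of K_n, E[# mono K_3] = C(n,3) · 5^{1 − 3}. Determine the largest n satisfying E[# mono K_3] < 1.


We need C(n, 3) · 5^{1 − 3} < 1, i.e. C(n, 3) < 5^{3 − 1} = 25.
Check values of n near the boundary:
  n = 3: C(3, 3) = 1; 1 < 25? YES
  n = 4: C(4, 3) = 4; 4 < 25? YES
  n = 5: C(5, 3) = 10; 10 < 25? YES
  n = 6: C(6, 3) = 20; 20 < 25? YES
  n = 7: C(7, 3) = 35; 35 < 25? NO
The largest n with C(n, 3) < 25 is n = 6 (where E[X] = 4/5 ≈ 0.800). Hence R_5(3) > 6, i.e. R_5(3) ≥ 7.

Largest n = 6; hence R_5(3) > 6.


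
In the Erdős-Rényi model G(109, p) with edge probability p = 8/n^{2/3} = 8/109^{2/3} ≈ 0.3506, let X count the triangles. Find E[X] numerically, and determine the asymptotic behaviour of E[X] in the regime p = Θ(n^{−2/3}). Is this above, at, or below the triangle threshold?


Number of potential triangles: C(109, 3) = 209934.
Each occurs with probability p³ ≈ (0.3506)³ ≈ 4.309402e-02.
By linearity: E[X] = C(109, 3)·p³ ≈ 209934 · 4.309402e-02 ≈ 9046.8991.
Since α = 2/3 < 1, p = c/n^{2/3} ≫ 1/n is above the triangle threshold p ~ 1/n. Asymptotically E[X] ~ (c³/6)·n^{3(1−α)} = (8³/6)·n^{1} → ∞; triangles are abundant w.h.p.

E[X] ≈ 9046.8991; in regime p = Θ(1/n^{2/3}) E[X] diverges (above the triangle threshold p ~ 1/n).


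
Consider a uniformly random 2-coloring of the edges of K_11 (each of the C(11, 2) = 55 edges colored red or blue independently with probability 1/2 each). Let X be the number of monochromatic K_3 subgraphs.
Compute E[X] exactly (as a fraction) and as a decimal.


Let X = Σ_S X_S over the C(11, 3) = 165 subsets S of size 3, where X_S = 1 if the K_3 on S is monochromatic.
For a fixed S, the K_3 on S has C(3, 2) = 3 edges. P[all 3 edges red] = (1/2)^3, and likewise for blue, so P[monochromatic] = 2·(1/2)^3 = 2^{1 − 3} = 1/4.
By linearity of expectation: E[X] = C(11, 3) · 2^{1 − 3} = 165 · 1/4 = 165/4.
Numerically: E[X] ≈ 41.25000.

E[X] = C(11,3)·2^(1−C(3,2)) = 165/4 ≈ 41.25000.


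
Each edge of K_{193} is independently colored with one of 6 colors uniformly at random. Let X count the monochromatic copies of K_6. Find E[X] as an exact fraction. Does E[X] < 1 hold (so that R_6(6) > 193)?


E[X] = C(193, 6) · 6^{1 − 15} = 66364016544 · 6^{−14} = 66364016544/78364164096.
As a reduced fraction: E[X] = 230430613/272097792 ≈ 0.8469.
Is E[X] < 1? YES.
Since E[X] < 1, there exists a 6-coloring of K_{193} with no monochromatic K_6; hence R_6(6) > 193.

E[X] = 230430613/272097792 ≈ 0.8469; E[X] < 1, so R_6(6) > 193.


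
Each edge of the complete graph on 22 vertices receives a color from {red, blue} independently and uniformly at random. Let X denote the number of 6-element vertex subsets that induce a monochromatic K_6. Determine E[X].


Let X = Σ_S X_S over the C(22, 6) = 74613 subsets S of size 6, where X_S = 1 if the K_6 on S is monochromatic.
For a fixed S, the K_6 on S has C(6, 2) = 15 edges. P[all 15 edges red] = (1/2)^15, and likewise for blue, so P[monochromatic] = 2·(1/2)^15 = 2^{1 − 15} = 1/16384.
Summing: E[X] = C(22, 6) · 2^{1 − 15} = 74613 · 1/16384 = 74613/16384.
Numerically: E[X] ≈ 4.55402.

E[X] = C(22,6)·2^(1−C(6,2)) = 74613/16384 ≈ 4.55402.


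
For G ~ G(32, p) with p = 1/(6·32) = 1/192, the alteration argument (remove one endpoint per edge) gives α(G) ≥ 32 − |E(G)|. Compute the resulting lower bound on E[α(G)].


E[|E(G)|] = C(32, 2)·p = 496 · (1/192) = 31/12.
E[α(G)] ≥ n − E[|E(G)|] = 32 − 31/12 = 353/12.
Numerically: ≈ 29.4167.
(This is only a lower bound; the true E[α(G)] may be larger.)

E[α(G)] ≥ 353/12 ≈ 29.4167.


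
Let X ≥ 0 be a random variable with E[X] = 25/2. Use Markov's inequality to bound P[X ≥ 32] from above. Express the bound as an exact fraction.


μ = E[X] = 25/2, a = 32.
Markov: P[X ≥ 32] ≤ μ/a = (25/2)/32 = 25/64.
Numerically: ≈ 0.390625.
(Since a = 32 > μ = 12.500000, the bound 25/64 is < 1 and informative.)

P[X ≥ 32] ≤ 25/64 ≈ 0.390625.


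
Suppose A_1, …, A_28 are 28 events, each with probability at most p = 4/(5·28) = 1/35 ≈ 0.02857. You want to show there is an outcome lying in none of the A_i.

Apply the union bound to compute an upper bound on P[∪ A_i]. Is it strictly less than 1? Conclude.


Union bound: P[∪_{i=1}^{28} A_i] ≤ Σ_i P[A_i] ≤ 28·p = 28·(1/35) = 4/5.
Numerically: 4/5 ≈ 0.80000.
Is 4/5 < 1? YES.
Since P[∪ A_i] ≤ 4/5 < 1, the complement has P[∩ A_i^c] ≥ 1 − 4/5 = 1/5 > 0, so some outcome avoids every A_i.

28·p = 4/5 ≈ 0.80000; existence CERTIFIED by the union bound.


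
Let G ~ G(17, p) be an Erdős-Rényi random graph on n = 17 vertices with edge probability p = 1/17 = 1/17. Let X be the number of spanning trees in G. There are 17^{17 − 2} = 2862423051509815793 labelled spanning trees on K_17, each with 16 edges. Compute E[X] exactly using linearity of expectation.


K_17 has 17^{17 − 2} = 2862423051509815793 labelled spanning trees.
For each such spanning tree H, let X_H = 1 if all 16 edges of H are present in G. Then P[X_H = 1] = p^{16} = (1/17)^{16} = 1/48661191875666868481.
By linearity of expectation: E[X] = Σ_H E[X_H] = 2862423051509815793 · p^{16} = 2862423051509815793 · 1/48661191875666868481 = 1/17.
Numerically: E[X] ≈ 0.058824.

E[X] = 2862423051509815793 · (1/17)^{16} = 1/17 ≈ 0.058824.


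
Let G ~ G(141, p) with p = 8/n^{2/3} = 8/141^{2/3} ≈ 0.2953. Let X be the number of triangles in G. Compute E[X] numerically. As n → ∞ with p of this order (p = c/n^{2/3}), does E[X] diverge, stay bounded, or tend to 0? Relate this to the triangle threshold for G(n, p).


Number of potential triangles: C(141, 3) = 457310.
Each occurs with probability p³ ≈ (0.2953)³ ≈ 2.575323e-02.
By linearity: E[X] = C(141, 3)·p³ ≈ 457310 · 2.575323e-02 ≈ 11777.2104.
Since α = 2/3 < 1, p = c/n^{2/3} ≫ 1/n is above the triangle threshold p ~ 1/n. Asymptotically E[X] ~ (c³/6)·n^{3(1−α)} = (8³/6)·n^{1} → ∞; triangles are abundant w.h.p.

E[X] ≈ 11777.2104; in regime p = Θ(1/n^{2/3}) E[X] diverges (above the triangle threshold p ~ 1/n).


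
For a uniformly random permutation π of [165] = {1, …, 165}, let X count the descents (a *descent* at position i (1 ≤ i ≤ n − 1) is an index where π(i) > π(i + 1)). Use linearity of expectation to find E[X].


Write X = Σ X_I over i = 1, …, 164, with X_I the indicator of one descent.
There are 164 indicators.
For each fixed i, the pair (π(i), π(i+1)) is a uniformly random ordered pair of distinct values from {1, …, 165}; by symmetry P[π(i) > π(i+1)] = 1/2.
By linearity: E[X] = 164 · (1/2) = (165 − 1) · (1/2) = 82 ≈ 82.0000.

E[X] = 82 = 82.0000.


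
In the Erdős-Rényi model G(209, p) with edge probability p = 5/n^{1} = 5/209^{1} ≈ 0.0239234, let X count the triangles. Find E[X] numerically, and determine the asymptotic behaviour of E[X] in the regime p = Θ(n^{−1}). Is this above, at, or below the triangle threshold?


Number of potential triangles: C(209, 3) = 1499784.
Each occurs with probability p³ ≈ (0.0239234)³ ≈ 1.36921344e-05.
By linearity: E[X] = C(209, 3)·p³ ≈ 1499784 · 1.36921344e-05 ≈ 20.535244.
Here α = 1, so p = 5/n is exactly at the triangle threshold p ~ 1/n. Asymptotically E[X] → c³/6 = 5³/6 = 125/6 ≈ 20.833333, a bounded constant. In this regime the triangle count is asymptotically Poisson(c³/6).

E[X] ≈ 20.535244; in regime p = Θ(1/n^{1}) E[X] stays bounded (at the triangle threshold p ~ 1/n).


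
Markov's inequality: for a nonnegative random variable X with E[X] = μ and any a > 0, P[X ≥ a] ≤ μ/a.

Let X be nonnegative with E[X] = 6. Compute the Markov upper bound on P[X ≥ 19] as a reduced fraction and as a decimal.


μ = E[X] = 6, a = 19.
Markov: P[X ≥ 19] ≤ μ/a = (6)/19 = 6/19.
Numerically: ≈ 0.315789.
(Since a = 19 > μ = 6.000000, the bound 6/19 is < 1 and informative.)

P[X ≥ 19] ≤ 6/19 ≈ 0.315789.


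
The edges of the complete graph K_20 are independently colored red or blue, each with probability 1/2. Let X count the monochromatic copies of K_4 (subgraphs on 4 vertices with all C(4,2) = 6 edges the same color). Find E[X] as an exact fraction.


Let X = Σ_S X_S over the C(20, 4) = 4845 subsets S of size 4, where X_S = 1 if the K_4 on S is monochromatic.
For a fixed S, the K_4 on S has C(4, 2) = 6 edges. P[all 6 edges red] = (1/2)^6, and likewise for blue, so P[monochromatic] = 2·(1/2)^6 = 2^{1 − 6} = 1/32.
By linearity: E[X] = C(20, 4) · 2^{1 − 6} = 4845 · 1/32 = 4845/32.
Numerically: E[X] ≈ 151.406.

E[X] = C(20,4)·2^(1−C(4,2)) = 4845/32 ≈ 151.406.


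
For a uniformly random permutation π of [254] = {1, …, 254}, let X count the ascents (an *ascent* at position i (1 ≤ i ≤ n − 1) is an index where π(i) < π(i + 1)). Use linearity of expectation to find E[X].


Write X = Σ X_I over i = 1, …, 253, with X_I the indicator of one ascent.
There are 253 indicators.
For each fixed i, the pair (π(i), π(i+1)) is a uniformly random ordered pair of distinct values from {1, …, 254}; by symmetry P[π(i) < π(i+1)] = 1/2.
By linearity: E[X] = 253 · (1/2) = (254 − 1) · (1/2) = 253/2 ≈ 126.500000.

E[X] = 253/2 = 126.500000.


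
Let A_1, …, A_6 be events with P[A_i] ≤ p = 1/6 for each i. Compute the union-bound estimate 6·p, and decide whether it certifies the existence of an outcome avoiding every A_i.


Union bound: P[∪_{i=1}^{6} A_i] ≤ Σ_i P[A_i] ≤ 6·p = 6·(1/6) = 1.
Numerically: 1 ≈ 1.0000.
Is 1 < 1? NO.
Since the bound 1 is ≥ 1, the union bound is uninformative here; it does NOT by itself certify existence.

6·p = 1 ≈ 1.0000; existence NOT certified by the union bound.


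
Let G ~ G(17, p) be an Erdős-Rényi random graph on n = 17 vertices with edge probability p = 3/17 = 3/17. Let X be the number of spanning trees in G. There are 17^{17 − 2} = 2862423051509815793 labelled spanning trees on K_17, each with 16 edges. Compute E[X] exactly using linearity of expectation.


K_17 has 17^{17 − 2} = 2862423051509815793 labelled spanning trees.
For each such spanning tree H, let X_H = 1 if all 16 edges of H are present in G. Then P[X_H = 1] = p^{16} = (3/17)^{16} = 43046721/48661191875666868481.
By linearity: E[X] = Σ_H E[X_H] = 2862423051509815793 · p^{16} = 2862423051509815793 · 43046721/48661191875666868481 = 43046721/17.
Numerically: E[X] ≈ 2.53e+06.

E[X] = 2862423051509815793 · (3/17)^{16} = 43046721/17 ≈ 2.53e+06.


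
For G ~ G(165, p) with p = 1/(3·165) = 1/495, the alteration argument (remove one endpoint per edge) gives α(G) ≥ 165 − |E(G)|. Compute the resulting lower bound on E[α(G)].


E[|E(G)|] = C(165, 2)·p = 13530 · (1/495) = 82/3.
E[α(G)] ≥ n − E[|E(G)|] = 165 − 82/3 = 413/3.
Numerically: ≈ 137.6667.
(This is only a lower bound; the true E[α(G)] may be larger.)

E[α(G)] ≥ 413/3 ≈ 137.6667.


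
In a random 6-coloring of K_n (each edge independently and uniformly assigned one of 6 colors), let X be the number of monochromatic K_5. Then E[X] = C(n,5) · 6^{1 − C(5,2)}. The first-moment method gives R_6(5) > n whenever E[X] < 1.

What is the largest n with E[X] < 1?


We need C(n, 5) · 6^{1 − 10} < 1, i.e. C(n, 5) < 6^{10 − 1} = 10077696.
Check values of n near the boundary:
  n = 63: C(63, 5) = 7028847; 7028847 < 10077696? YES
  n = 64: C(64, 5) = 7624512; 7624512 < 10077696? YES
  n = 65: C(65, 5) = 8259888; 8259888 < 10077696? YES
  n = 66: C(66, 5) = 8936928; 8936928 < 10077696? YES
  n = 67: C(67, 5) = 9657648; 9657648 < 10077696? YES
  n = 68: C(68, 5) = 10424128; 10424128 < 10077696? NO
  n = 69: C(69, 5) = 11238513; 11238513 < 10077696? NO
  n = 70: C(70, 5) = 12103014; 12103014 < 10077696? NO
The largest n with C(n, 5) < 10077696 is n = 67 (where E[X] = 67067/69984 ≈ 0.9583). Hence R_6(5) > 67, i.e. R_6(5) ≥ 68.

Largest n = 67; hence R_6(5) > 67.


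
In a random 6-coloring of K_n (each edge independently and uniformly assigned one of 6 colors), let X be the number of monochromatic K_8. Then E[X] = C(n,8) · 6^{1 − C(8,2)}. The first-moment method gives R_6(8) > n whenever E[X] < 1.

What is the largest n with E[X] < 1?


We need C(n, 8) · 6^{1 − 28} < 1, i.e. C(n, 8) < 6^{28 − 1} = 1023490369077469249536.
Check values of n near the boundary:
  n = 1591: C(1591, 8) = 1000427749141189953870; 1000427749141189953870 < 1023490369077469249536? YES
  n = 1592: C(1592, 8) = 1005480414540892933435; 1005480414540892933435 < 1023490369077469249536? YES
  n = 1593: C(1593, 8) = 1010555394551193970323; 1010555394551193970323 < 1023490369077469249536? YES
  n = 1594: C(1594, 8) = 1015652773590544255167; 1015652773590544255167 < 1023490369077469249536? YES
  n = 1595: C(1595, 8) = 1020772636343363633895; 1020772636343363633895 < 1023490369077469249536? YES
  n = 1596: C(1596, 8) = 1025915067760710553965; 1025915067760710553965 < 1023490369077469249536? NO
The largest n with C(n, 8) < 1023490369077469249536 is n = 1595 (where E[X] = 113419181815929292655/113721152119718805504 ≈ 0.99734). Hence R_6(8) > 1595, i.e. R_6(8) ≥ 1596.

Largest n = 1595; hence R_6(8) > 1595.


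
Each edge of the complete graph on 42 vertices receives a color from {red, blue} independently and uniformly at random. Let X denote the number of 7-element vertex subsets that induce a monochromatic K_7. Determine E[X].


Let X = Σ_S X_S over the C(42, 7) = 26978328 subsets S of size 7, where X_S = 1 if the K_7 on S is monochromatic.
For a fixed S, the K_7 on S has C(7, 2) = 21 edges. P[all 21 edges red] = (1/2)^21, and likewise for blue, so P[monochromatic] = 2·(1/2)^21 = 2^{1 − 21} = 1/1048576.
By linearity of expectation: E[X] = C(42, 7) · 2^{1 − 21} = 26978328 · 1/1048576 = 3372291/131072.
Numerically: E[X] ≈ 25.72854.

E[X] = C(42,7)·2^(1−C(7,2)) = 3372291/131072 ≈ 25.72854.


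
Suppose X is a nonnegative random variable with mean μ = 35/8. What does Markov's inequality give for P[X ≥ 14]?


μ = E[X] = 35/8, a = 14.
Markov: P[X ≥ 14] ≤ μ/a = (35/8)/14 = 5/16.
Numerically: ≈ 0.312500.
(Since a = 14 > μ = 4.375000, the bound 5/16 is < 1 and informative.)

P[X ≥ 14] ≤ 5/16 ≈ 0.312500.


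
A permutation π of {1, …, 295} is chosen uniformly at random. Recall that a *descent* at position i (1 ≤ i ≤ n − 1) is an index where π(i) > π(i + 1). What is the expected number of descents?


Write X = Σ X_I over i = 1, …, 294, with X_I the indicator of one descent.
There are 294 indicators.
For each fixed i, the pair (π(i), π(i+1)) is a uniformly random ordered pair of distinct values from {1, …, 295}; by symmetry P[π(i) > π(i+1)] = 1/2.
By linearity: E[X] = 294 · (1/2) = (295 − 1) · (1/2) = 147 ≈ 147.0000.

E[X] = 147 = 147.0000.


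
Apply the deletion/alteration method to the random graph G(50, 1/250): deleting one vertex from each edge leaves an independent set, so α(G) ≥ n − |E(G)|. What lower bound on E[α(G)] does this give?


E[|E(G)|] = C(50, 2)·p = 1225 · (1/250) = 49/10.
E[α(G)] ≥ n − E[|E(G)|] = 50 − 49/10 = 451/10.
Numerically: ≈ 45.100000.
(This is only a lower bound; the true E[α(G)] may be larger.)

E[α(G)] ≥ 451/10 ≈ 45.100000.


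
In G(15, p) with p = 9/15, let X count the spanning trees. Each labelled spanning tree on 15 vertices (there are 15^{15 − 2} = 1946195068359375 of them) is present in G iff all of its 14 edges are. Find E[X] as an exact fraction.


K_15 has 15^{15 − 2} = 1946195068359375 labelled spanning trees.
For each such spanning tree H, let X_H = 1 if all 14 edges of H are present in G. Then P[X_H = 1] = p^{14} = (3/5)^{14} = 4782969/6103515625.
By linearity: E[X] = Σ_H E[X_H] = 1946195068359375 · p^{14} = 1946195068359375 · 4782969/6103515625 = 7625597484987/5.
Numerically: E[X] ≈ 1.52512e+12.

E[X] = 1946195068359375 · (3/5)^{14} = 7625597484987/5 ≈ 1.52512e+12.


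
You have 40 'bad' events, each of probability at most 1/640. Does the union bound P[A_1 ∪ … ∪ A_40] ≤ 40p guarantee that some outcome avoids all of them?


Union bound: P[∪_{i=1}^{40} A_i] ≤ Σ_i P[A_i] ≤ 40·p = 40·(1/640) = 1/16.
Numerically: 1/16 ≈ 0.06250.
Is 1/16 < 1? YES.
Since P[∪ A_i] ≤ 1/16 < 1, the complement has P[∩ A_i^c] ≥ 1 − 1/16 = 15/16 > 0, so some outcome avoids every A_i.

40·p = 1/16 ≈ 0.06250; existence CERTIFIED by the union bound.


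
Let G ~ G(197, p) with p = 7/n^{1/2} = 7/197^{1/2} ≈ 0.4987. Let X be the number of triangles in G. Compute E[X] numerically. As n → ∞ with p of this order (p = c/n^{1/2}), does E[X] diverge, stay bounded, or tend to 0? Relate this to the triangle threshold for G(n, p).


Number of potential triangles: C(197, 3) = 1254890.
Each occurs with probability p³ ≈ (0.4987)³ ≈ 1.240494e-01.
By linearity: E[X] = C(197, 3)·p³ ≈ 1254890 · 1.240494e-01 ≈ 155668.3920.
Since α = 1/2 < 1, p = c/n^{1/2} ≫ 1/n is above the triangle threshold p ~ 1/n. Asymptotically E[X] ~ (c³/6)·n^{3(1−α)} = (7³/6)·n^{1.5} → ∞; triangles are abundant w.h.p.

E[X] ≈ 155668.3920; in regime p = Θ(1/n^{1/2}) E[X] diverges (above the triangle threshold p ~ 1/n).
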